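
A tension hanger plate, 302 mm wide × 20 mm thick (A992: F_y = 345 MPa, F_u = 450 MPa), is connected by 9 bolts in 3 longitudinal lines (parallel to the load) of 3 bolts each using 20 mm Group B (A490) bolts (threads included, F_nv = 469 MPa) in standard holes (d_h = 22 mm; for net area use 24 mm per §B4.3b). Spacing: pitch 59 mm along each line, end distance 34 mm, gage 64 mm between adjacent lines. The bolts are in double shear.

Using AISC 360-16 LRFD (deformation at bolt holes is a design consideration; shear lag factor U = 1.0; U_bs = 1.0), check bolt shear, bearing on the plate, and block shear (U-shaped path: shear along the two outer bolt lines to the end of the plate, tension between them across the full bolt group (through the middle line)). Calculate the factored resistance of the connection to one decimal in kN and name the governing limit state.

1285.2 kN (block shear governs)

Bolt shear: A_b = π(20)²/4 = 314.16 mm². φR_n = 0.75 × 469 × 314.16 × 9 × 2 = 1989.1 kN.
Bearing (20 mm plate, F_u = 450 MPa): end bolts L_c = 34 − 22/2 = 23, R_n = min(1.2×23×20×450, 2.4×20×20×450) = 248.4 kN/bolt; interior L_c = 59 − 22 = 37, R_n = 399.6 kN/bolt. φR_n = 0.75 × (3×248.4 + 6×399.6) = 2357.1 kN.
Block shear: shear path 2×[34+2×59] = 2×152 mm, A_gv = 6080, A_nv = 2×(152 − 2.5×24)×20 = 3680 mm²; tension across gage: (128 − 2×24)×20 = 1600 mm². R_n = min(0.6×450×3680, 0.6×345×6080) + 1.0×450×1600 = min(993.6, 1258.6) + 720 = 1713.6 kN. φR_n = 0.75 × 1713.6 = 1285.2 kN.
Governing: min(1989.1, 2357.1, 1285.2) = 1285.2 kN → block shear.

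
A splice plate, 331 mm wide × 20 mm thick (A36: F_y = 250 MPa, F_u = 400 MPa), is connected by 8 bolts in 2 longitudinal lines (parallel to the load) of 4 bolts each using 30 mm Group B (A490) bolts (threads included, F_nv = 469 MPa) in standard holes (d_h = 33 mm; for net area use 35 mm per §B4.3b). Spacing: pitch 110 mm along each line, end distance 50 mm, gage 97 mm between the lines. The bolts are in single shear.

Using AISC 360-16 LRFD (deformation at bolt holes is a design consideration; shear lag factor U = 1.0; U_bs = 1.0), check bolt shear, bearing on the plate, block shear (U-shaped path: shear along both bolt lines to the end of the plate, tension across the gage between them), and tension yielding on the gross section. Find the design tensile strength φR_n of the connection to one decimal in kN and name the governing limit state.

1489.5 kN (gross-section yield governs)

Bolt shear: A_b = π(30)²/4 = 706.86 mm². φR_n = 0.75 × 469 × 706.86 × 8 × 1 = 1989.1 kN.
Bearing (20 mm plate, F_u = 400 MPa): end bolts L_c = 50 − 33/2 = 33.5, R_n = min(1.2×33.5×20×400, 2.4×30×20×400) = 321.6 kN/bolt; interior L_c = 110 − 33 = 77, R_n = 576 kN/bolt. φR_n = 0.75 × (2×321.6 + 6×576) = 3074.4 kN.
Block shear: shear path 2×[50+3×110] = 2×380 mm, A_gv = 15200, A_nv = 2×(380 − 3.5×35)×20 = 10300 mm²; tension across gage: (97 − 1×35)×20 = 1240 mm². R_n = min(0.6×400×10300, 0.6×250×15200) + 1.0×400×1240 = min(2472, 2280) + 496 = 2776 kN. φR_n = 0.75 × 2776 = 2082.0 kN.
Tension yield (gross): A_g = 331×20 = 6620 mm². φR_n = 0.90 × 250 × 6620 = 1489.5 kN.
Governing: min(1989.1, 3074.4, 2082.0, 1489.5) = 1489.5 kN → gross-section yield.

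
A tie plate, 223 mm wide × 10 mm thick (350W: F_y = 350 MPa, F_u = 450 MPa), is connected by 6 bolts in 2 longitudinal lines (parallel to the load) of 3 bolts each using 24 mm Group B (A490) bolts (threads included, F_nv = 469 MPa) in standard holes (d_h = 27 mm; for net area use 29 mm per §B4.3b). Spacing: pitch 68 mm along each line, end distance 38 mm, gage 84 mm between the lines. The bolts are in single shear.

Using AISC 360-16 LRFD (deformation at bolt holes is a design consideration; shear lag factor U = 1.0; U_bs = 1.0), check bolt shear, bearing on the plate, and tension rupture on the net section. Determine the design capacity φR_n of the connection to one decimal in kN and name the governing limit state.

Bolt shear: A_b = π(24)²/4 = 452.39 mm². φR_n = 0.75 × 469 × 452.39 × 6 × 1 = 954.8 kN.
Bearing (10 mm plate, F_u = 450 MPa): end bolts L_c = 38 − 27/2 = 24.5, R_n = min(1.2×24.5×10×450, 2.4×24×10×450) = 132.3 kN/bolt; interior L_c = 68 − 27 = 41, R_n = 221.4 kN/bolt. φR_n = 0.75 × (2×132.3 + 4×221.4) = 862.7 kN.
Tension rupture (net): A_n = (223 − 2×29)×10 = 1650 mm² (U = 1.0, A_e = A_n). φR_n = 0.75 × 450 × 1650 = 556.9 kN.
Governing: min(954.8, 862.7, 556.9) = 556.9 kN → net-section rupture.

556.9 kN (net-section rupture governs)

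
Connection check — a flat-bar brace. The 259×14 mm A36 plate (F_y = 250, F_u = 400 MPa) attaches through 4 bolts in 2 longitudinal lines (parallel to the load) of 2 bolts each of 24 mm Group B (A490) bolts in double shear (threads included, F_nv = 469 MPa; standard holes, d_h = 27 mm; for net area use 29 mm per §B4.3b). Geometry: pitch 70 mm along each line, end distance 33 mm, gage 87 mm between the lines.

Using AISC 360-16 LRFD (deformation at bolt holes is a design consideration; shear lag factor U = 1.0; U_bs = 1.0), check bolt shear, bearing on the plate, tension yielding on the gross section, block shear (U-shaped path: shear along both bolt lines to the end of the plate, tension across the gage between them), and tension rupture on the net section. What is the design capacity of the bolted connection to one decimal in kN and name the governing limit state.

Bolt shear: A_b = π(24)²/4 = 452.39 mm². φR_n = 0.75 × 469 × 452.39 × 4 × 2 = 1273.0 kN.
Bearing (14 mm plate, F_u = 400 MPa): end bolts L_c = 33 − 27/2 = 19.5, R_n = min(1.2×19.5×14×400, 2.4×24×14×400) = 131.04 kN/bolt; interior L_c = 70 − 27 = 43, R_n = 288.96 kN/bolt. φR_n = 0.75 × (2×131.04 + 2×288.96) = 630.0 kN.
Tension yield (gross): A_g = 259×14 = 3626 mm². φR_n = 0.90 × 250 × 3626 = 815.9 kN.
Block shear: shear path 2×[33+1×70] = 2×103 mm, A_gv = 2884, A_nv = 2×(103 − 1.5×29)×14 = 1666 mm²; tension across gage: (87 − 1×29)×14 = 812 mm². R_n = min(0.6×400×1666, 0.6×250×2884) + 1.0×400×812 = min(399.84, 432.6) + 324.8 = 724.64 kN. φR_n = 0.75 × 724.64 = 543.5 kN.
Tension rupture (net): A_n = (259 − 2×29)×14 = 2814 mm² (U = 1.0, A_e = A_n). φR_n = 0.75 × 400 × 2814 = 844.2 kN.
Governing: min(1273.0, 630.0, 815.9, 543.5, 844.2) = 543.5 kN → block shear.

543.5 kN (block shear governs)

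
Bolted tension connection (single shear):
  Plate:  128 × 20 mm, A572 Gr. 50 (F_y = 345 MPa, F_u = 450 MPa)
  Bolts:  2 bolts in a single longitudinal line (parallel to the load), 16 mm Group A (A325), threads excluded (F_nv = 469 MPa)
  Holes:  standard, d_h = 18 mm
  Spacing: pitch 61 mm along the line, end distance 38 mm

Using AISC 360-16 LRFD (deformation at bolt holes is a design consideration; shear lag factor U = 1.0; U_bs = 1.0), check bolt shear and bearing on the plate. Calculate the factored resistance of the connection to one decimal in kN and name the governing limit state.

141.4 kN (bolt shear governs)

Bolt shear: A_b = π(16)²/4 = 201.06 mm². φR_n = 0.75 × 469 × 201.06 × 2 × 1 = 141.4 kN.
Bearing (20 mm plate, F_u = 450 MPa): end bolts L_c = 38 − 18/2 = 29, R_n = min(1.2×29×20×450, 2.4×16×20×450) = 313.2 kN/bolt; interior L_c = 61 − 18 = 43, R_n = 345.6 kN/bolt. φR_n = 0.75 × (1×313.2 + 1×345.6) = 494.1 kN.
Governing: min(141.4, 494.1) = 141.4 kN → bolt shear.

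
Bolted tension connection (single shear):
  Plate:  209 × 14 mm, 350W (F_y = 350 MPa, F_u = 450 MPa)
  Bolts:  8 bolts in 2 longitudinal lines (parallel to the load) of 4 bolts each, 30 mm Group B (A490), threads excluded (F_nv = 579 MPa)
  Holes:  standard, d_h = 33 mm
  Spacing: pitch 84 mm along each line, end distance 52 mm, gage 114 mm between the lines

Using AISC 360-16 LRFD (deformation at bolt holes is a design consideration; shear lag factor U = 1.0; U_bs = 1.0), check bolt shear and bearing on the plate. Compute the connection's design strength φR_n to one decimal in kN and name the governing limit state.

2137.6 kN (bearing governs)

Bolt shear: A_b = π(30)²/4 = 706.86 mm². φR_n = 0.75 × 579 × 706.86 × 8 × 1 = 2455.6 kN.
Bearing (14 mm plate, F_u = 450 MPa): end bolts L_c = 52 − 33/2 = 35.5, R_n = min(1.2×35.5×14×450, 2.4×30×14×450) = 268.38 kN/bolt; interior L_c = 84 − 33 = 51, R_n = 385.56 kN/bolt. φR_n = 0.75 × (2×268.38 + 6×385.56) = 2137.6 kN.
Governing: min(2455.6, 2137.6) = 2137.6 kN → bearing.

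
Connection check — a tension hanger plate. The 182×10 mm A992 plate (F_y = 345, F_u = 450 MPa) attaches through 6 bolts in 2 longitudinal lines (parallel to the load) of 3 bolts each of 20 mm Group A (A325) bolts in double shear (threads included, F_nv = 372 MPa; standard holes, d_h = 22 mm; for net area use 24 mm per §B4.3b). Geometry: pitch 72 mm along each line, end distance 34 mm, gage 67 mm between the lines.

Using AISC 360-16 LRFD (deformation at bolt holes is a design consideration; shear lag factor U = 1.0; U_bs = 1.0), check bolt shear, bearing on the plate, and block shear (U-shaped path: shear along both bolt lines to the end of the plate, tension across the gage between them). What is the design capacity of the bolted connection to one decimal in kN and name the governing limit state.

Bolt shear: A_b = π(20)²/4 = 314.16 mm². φR_n = 0.75 × 372 × 314.16 × 6 × 2 = 1051.8 kN.
Bearing (10 mm plate, F_u = 450 MPa): end bolts L_c = 34 − 22/2 = 23, R_n = min(1.2×23×10×450, 2.4×20×10×450) = 124.2 kN/bolt; interior L_c = 72 − 22 = 50, R_n = 216 kN/bolt. φR_n = 0.75 × (2×124.2 + 4×216) = 834.3 kN.
Block shear: shear path 2×[34+2×72] = 2×178 mm, A_gv = 3560, A_nv = 2×(178 − 2.5×24)×10 = 2360 mm²; tension across gage: (67 − 1×24)×10 = 430 mm². R_n = min(0.6×450×2360, 0.6×345×3560) + 1.0×450×430 = min(637.2, 736.92) + 193.5 = 830.7 kN. φR_n = 0.75 × 830.7 = 623.0 kN.
Governing: min(1051.8, 834.3, 623.0) = 623.0 kN → block shear.

623.0 kN (block shear governs)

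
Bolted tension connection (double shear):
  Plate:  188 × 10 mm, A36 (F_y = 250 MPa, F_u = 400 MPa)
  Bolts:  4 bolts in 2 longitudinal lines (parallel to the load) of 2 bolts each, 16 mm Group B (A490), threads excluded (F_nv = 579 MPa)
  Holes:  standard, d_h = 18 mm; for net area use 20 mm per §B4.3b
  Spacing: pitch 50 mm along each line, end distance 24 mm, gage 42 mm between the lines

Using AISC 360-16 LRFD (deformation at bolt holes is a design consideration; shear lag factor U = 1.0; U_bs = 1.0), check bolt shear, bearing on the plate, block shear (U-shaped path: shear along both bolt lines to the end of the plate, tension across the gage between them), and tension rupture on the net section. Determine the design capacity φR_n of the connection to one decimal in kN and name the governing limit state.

Bolt shear: A_b = π(16)²/4 = 201.06 mm². φR_n = 0.75 × 579 × 201.06 × 4 × 2 = 698.5 kN.
Bearing (10 mm plate, F_u = 400 MPa): end bolts L_c = 24 − 18/2 = 15, R_n = min(1.2×15×10×400, 2.4×16×10×400) = 72 kN/bolt; interior L_c = 50 − 18 = 32, R_n = 153.6 kN/bolt. φR_n = 0.75 × (2×72 + 2×153.6) = 338.4 kN.
Block shear: shear path 2×[24+1×50] = 2×74 mm, A_gv = 1480, A_nv = 2×(74 − 1.5×20)×10 = 880 mm²; tension across gage: (42 − 1×20)×10 = 220 mm². R_n = min(0.6×400×880, 0.6×250×1480) + 1.0×400×220 = min(211.2, 222) + 88 = 299.2 kN. φR_n = 0.75 × 299.2 = 224.4 kN.
Tension rupture (net): A_n = (188 − 2×20)×10 = 1480 mm² (U = 1.0, A_e = A_n). φR_n = 0.75 × 400 × 1480 = 444.0 kN.
Governing: min(698.5, 338.4, 224.4, 444.0) = 224.4 kN → block shear.

224.4 kN (block shear governs)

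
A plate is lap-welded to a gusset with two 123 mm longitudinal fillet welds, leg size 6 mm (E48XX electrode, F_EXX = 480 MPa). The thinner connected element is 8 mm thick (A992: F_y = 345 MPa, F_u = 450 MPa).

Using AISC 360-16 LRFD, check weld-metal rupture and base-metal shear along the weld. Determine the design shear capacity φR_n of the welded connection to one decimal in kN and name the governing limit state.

Weld metal: throat = 0.707×6 = 4.242 mm, L = 2×123 = 246 mm. φR_n = 0.75 × 0.6 × 480 × 4.242 × 246 = 225.4 kN.
Base metal shear (8 mm plate): yield φR_n = 1.0×0.6×345×8×246 = 407.4 kN; rupture φR_n = 0.75×0.6×450×8×246 = 398.5 kN; take 398.5 kN (rupture).
Governing: min(225.4, 398.5) = 225.4 kN → weld metal.

225.4 kN (weld metal governs)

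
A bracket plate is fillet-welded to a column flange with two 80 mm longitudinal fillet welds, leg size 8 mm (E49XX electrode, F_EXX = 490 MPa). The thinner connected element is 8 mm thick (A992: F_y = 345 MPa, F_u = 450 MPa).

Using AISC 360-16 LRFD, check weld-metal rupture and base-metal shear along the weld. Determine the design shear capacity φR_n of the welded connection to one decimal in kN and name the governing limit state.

Weld metal: throat = 0.707×8 = 5.656 mm, L = 2×80 = 160 mm. φR_n = 0.75 × 0.6 × 490 × 5.656 × 160 = 199.5 kN.
Base metal shear (8 mm plate): yield φR_n = 1.0×0.6×345×8×160 = 265.0 kN; rupture φR_n = 0.75×0.6×450×8×160 = 259.2 kN; take 259.2 kN (rupture).
Governing: min(199.5, 259.2) = 199.5 kN → weld metal.

199.5 kN (weld metal governs)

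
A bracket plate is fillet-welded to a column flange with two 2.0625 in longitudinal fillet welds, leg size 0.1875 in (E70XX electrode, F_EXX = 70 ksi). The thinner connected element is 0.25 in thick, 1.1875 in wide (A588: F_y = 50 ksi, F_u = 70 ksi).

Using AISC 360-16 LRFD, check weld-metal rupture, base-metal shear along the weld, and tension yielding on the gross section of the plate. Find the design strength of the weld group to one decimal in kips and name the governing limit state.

13.4 kips (gross-section yield governs)

Weld metal: throat = 0.707×0.1875 = 0.13256 in, L = 2×2.0625 = 4.125 in. φR_n = 0.75 × 0.6 × 70 × 0.13256 × 4.125 = 17.2 kips.
Base metal shear (0.25 in plate): yield φR_n = 1.0×0.6×50×0.25×4.125 = 30.9 kips; rupture φR_n = 0.75×0.6×70×0.25×4.125 = 32.5 kips; take 30.9 kips (yield).
Tension yield (gross): A_g = 1.1875×0.25 = 0.29688 in². φR_n = 0.90 × 50 × 0.29688 = 13.4 kips.
Governing: min(17.2, 30.9, 13.4) = 13.4 kips → gross-section yield.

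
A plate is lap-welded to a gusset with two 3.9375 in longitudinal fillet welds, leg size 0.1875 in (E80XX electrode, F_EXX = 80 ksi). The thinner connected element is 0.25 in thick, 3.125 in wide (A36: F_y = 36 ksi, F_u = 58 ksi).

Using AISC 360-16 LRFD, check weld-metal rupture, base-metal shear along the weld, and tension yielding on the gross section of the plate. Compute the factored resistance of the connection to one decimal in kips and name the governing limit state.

Weld metal: throat = 0.707×0.1875 = 0.13256 in, L = 2×3.9375 = 7.875 in. φR_n = 0.75 × 0.6 × 80 × 0.13256 × 7.875 = 37.6 kips.
Base metal shear (0.25 in plate): yield φR_n = 1.0×0.6×36×0.25×7.875 = 42.5 kips; rupture φR_n = 0.75×0.6×58×0.25×7.875 = 51.4 kips; take 42.5 kips (yield).
Tension yield (gross): A_g = 3.125×0.25 = 0.78125 in². φR_n = 0.90 × 36 × 0.78125 = 25.3 kips.
Governing: min(37.6, 42.5, 25.3) = 25.3 kips → gross-section yield.

25.3 kips (gross-section yield governs)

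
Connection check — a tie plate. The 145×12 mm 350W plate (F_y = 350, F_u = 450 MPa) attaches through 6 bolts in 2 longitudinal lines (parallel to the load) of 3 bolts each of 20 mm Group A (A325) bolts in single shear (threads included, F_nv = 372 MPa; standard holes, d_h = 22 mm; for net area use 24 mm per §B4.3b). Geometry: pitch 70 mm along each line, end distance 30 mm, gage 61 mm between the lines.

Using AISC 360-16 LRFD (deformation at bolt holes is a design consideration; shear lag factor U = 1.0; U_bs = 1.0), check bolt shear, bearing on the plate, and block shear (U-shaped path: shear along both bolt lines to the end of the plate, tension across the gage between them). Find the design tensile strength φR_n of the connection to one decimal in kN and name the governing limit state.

525.9 kN (bolt shear governs)

Bolt shear: A_b = π(20)²/4 = 314.16 mm². φR_n = 0.75 × 372 × 314.16 × 6 × 1 = 525.9 kN.
Bearing (12 mm plate, F_u = 450 MPa): end bolts L_c = 30 − 22/2 = 19, R_n = min(1.2×19×12×450, 2.4×20×12×450) = 123.12 kN/bolt; interior L_c = 70 − 22 = 48, R_n = 259.2 kN/bolt. φR_n = 0.75 × (2×123.12 + 4×259.2) = 962.3 kN.
Block shear: shear path 2×[30+2×70] = 2×170 mm, A_gv = 4080, A_nv = 2×(170 − 2.5×24)×12 = 2640 mm²; tension across gage: (61 − 1×24)×12 = 444 mm². R_n = min(0.6×450×2640, 0.6×350×4080) + 1.0×450×444 = min(712.8, 856.8) + 199.8 = 912.6 kN. φR_n = 0.75 × 912.6 = 684.5 kN.
Governing: min(525.9, 962.3, 684.5) = 525.9 kN → bolt shear.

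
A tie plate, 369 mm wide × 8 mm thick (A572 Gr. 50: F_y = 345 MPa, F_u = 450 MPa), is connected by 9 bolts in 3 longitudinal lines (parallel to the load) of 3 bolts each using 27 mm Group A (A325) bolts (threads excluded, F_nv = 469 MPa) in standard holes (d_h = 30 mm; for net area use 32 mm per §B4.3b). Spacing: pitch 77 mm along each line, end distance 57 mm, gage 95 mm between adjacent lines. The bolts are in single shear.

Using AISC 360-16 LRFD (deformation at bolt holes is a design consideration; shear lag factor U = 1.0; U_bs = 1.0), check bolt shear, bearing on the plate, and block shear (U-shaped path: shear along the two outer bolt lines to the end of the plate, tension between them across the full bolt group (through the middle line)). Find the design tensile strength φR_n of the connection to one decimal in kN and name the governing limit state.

Bolt shear: A_b = π(27)²/4 = 572.56 mm². φR_n = 0.75 × 469 × 572.56 × 9 × 1 = 1812.6 kN.
Bearing (8 mm plate, F_u = 450 MPa): end bolts L_c = 57 − 30/2 = 42, R_n = min(1.2×42×8×450, 2.4×27×8×450) = 181.44 kN/bolt; interior L_c = 77 − 30 = 47, R_n = 203.04 kN/bolt. φR_n = 0.75 × (3×181.44 + 6×203.04) = 1321.9 kN.
Block shear: shear path 2×[57+2×77] = 2×211 mm, A_gv = 3376, A_nv = 2×(211 − 2.5×32)×8 = 2096 mm²; tension across gage: (190 − 2×32)×8 = 1008 mm². R_n = min(0.6×450×2096, 0.6×345×3376) + 1.0×450×1008 = min(565.92, 698.83) + 453.6 = 1019.5 kN. φR_n = 0.75 × 1019.5 = 764.6 kN.
Governing: min(1812.6, 1321.9, 764.6) = 764.6 kN → block shear.

764.6 kN (block shear governs)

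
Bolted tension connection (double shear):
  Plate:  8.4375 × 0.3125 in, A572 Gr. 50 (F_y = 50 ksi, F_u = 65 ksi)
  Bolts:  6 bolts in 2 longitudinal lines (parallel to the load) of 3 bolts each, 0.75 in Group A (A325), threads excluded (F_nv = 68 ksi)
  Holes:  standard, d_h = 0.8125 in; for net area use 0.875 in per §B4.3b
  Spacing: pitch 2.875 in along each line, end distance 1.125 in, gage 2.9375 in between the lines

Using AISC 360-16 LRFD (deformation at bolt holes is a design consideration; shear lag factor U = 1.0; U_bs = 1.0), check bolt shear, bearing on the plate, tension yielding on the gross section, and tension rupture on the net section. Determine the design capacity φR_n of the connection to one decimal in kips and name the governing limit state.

101.9 kips (net-section rupture governs)

Bolt shear: A_b = π(0.75)²/4 = 0.44179 in². φR_n = 0.75 × 68 × 0.44179 × 6 × 2 = 270.4 kips.
Bearing (0.3125 in plate, F_u = 65 ksi): end bolts L_c = 1.125 − 0.8125/2 = 0.71875, R_n = min(1.2×0.71875×0.3125×65, 2.4×0.75×0.3125×65) = 17.52 kips/bolt; interior L_c = 2.875 − 0.8125 = 2.0625, R_n = 36.563 kips/bolt. φR_n = 0.75 × (2×17.52 + 4×36.563) = 136.0 kips.
Tension yield (gross): A_g = 8.4375×0.3125 = 2.6367 in². φR_n = 0.90 × 50 × 2.6367 = 118.7 kips.
Tension rupture (net): A_n = (8.4375 − 2×0.875)×0.3125 = 2.0898 in² (U = 1.0, A_e = A_n). φR_n = 0.75 × 65 × 2.0898 = 101.9 kips.
Governing: min(270.4, 136.0, 118.7, 101.9) = 101.9 kips → net-section rupture.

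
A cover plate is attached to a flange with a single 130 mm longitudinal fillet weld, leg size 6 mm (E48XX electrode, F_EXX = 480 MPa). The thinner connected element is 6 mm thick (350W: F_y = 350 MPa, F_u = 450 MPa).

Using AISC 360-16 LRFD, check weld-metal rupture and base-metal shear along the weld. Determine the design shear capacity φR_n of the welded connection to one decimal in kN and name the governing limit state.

119.1 kN (weld metal governs)

Weld metal: throat = 0.707×6 = 4.242 mm, L = 130 mm. φR_n = 0.75 × 0.6 × 480 × 4.242 × 130 = 119.1 kN.
Base metal shear (6 mm plate): yield φR_n = 1.0×0.6×350×6×130 = 163.8 kN; rupture φR_n = 0.75×0.6×450×6×130 = 158.0 kN; take 158.0 kN (rupture).
Governing: min(119.1, 158.0) = 119.1 kN → weld metal.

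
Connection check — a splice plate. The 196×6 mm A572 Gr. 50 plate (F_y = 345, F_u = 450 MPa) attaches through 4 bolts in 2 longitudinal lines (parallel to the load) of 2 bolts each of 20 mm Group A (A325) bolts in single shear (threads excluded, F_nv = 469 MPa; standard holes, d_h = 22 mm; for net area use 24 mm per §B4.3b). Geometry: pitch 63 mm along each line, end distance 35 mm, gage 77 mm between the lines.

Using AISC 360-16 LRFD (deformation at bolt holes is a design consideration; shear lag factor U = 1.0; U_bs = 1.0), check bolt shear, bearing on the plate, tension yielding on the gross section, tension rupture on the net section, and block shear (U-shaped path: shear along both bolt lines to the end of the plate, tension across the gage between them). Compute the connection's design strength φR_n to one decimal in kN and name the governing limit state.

Bolt shear: A_b = π(20)²/4 = 314.16 mm². φR_n = 0.75 × 469 × 314.16 × 4 × 1 = 442.0 kN.
Bearing (6 mm plate, F_u = 450 MPa): end bolts L_c = 35 − 22/2 = 24, R_n = min(1.2×24×6×450, 2.4×20×6×450) = 77.76 kN/bolt; interior L_c = 63 − 22 = 41, R_n = 129.6 kN/bolt. φR_n = 0.75 × (2×77.76 + 2×129.6) = 311.0 kN.
Tension yield (gross): A_g = 196×6 = 1176 mm². φR_n = 0.90 × 345 × 1176 = 365.1 kN.
Tension rupture (net): A_n = (196 − 2×24)×6 = 888 mm² (U = 1.0, A_e = A_n). φR_n = 0.75 × 450 × 888 = 299.7 kN.
Block shear: shear path 2×[35+1×63] = 2×98 mm, A_gv = 1176, A_nv = 2×(98 − 1.5×24)×6 = 744 mm²; tension across gage: (77 − 1×24)×6 = 318 mm². R_n = min(0.6×450×744, 0.6×345×1176) + 1.0×450×318 = min(200.88, 243.43) + 143.1 = 343.98 kN. φR_n = 0.75 × 343.98 = 258.0 kN.
Governing: min(442.0, 311.0, 365.1, 299.7, 258.0) = 258.0 kN → block shear.

258.0 kN (block shear governs)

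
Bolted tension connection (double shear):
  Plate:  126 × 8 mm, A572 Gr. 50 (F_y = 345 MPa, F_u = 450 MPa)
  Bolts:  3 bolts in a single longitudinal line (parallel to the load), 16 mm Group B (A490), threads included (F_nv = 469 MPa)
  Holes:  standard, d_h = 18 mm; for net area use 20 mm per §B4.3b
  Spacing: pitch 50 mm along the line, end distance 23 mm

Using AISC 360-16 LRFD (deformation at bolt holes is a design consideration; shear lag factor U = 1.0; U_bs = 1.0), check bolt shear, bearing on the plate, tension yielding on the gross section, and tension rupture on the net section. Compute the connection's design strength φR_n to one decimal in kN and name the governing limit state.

252.7 kN (bearing governs)

Bolt shear: A_b = π(16)²/4 = 201.06 mm². φR_n = 0.75 × 469 × 201.06 × 3 × 2 = 424.3 kN.
Bearing (8 mm plate, F_u = 450 MPa): end bolts L_c = 23 − 18/2 = 14, R_n = min(1.2×14×8×450, 2.4×16×8×450) = 60.48 kN/bolt; interior L_c = 50 − 18 = 32, R_n = 138.24 kN/bolt. φR_n = 0.75 × (1×60.48 + 2×138.24) = 252.7 kN.
Tension yield (gross): A_g = 126×8 = 1008 mm². φR_n = 0.90 × 345 × 1008 = 313.0 kN.
Tension rupture (net): A_n = (126 − 1×20)×8 = 848 mm² (U = 1.0, A_e = A_n). φR_n = 0.75 × 450 × 848 = 286.2 kN.
Governing: min(424.3, 252.7, 313.0, 286.2) = 252.7 kN → bearing.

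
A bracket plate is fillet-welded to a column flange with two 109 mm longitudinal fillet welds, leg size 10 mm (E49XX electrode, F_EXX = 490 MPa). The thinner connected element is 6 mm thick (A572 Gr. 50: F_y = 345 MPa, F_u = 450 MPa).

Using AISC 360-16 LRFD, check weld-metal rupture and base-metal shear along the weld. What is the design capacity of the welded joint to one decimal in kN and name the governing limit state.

264.9 kN (base-metal shear governs)

Weld metal: throat = 0.707×10 = 7.07 mm, L = 2×109 = 218 mm. φR_n = 0.75 × 0.6 × 490 × 7.07 × 218 = 339.8 kN.
Base metal shear (6 mm plate): yield φR_n = 1.0×0.6×345×6×218 = 270.8 kN; rupture φR_n = 0.75×0.6×450×6×218 = 264.9 kN; take 264.9 kN (rupture).
Governing: min(339.8, 264.9) = 264.9 kN → base-metal shear.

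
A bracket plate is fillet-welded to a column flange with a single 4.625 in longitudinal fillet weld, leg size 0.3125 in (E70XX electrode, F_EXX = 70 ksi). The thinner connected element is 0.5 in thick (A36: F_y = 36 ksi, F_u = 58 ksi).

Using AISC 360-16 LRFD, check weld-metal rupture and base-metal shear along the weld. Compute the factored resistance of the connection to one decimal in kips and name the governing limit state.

32.2 kips (weld metal governs)

Weld metal: throat = 0.707×0.3125 = 0.22094 in, L = 4.625 in. φR_n = 0.75 × 0.6 × 70 × 0.22094 × 4.625 = 32.2 kips.
Base metal shear (0.5 in plate): yield φR_n = 1.0×0.6×36×0.5×4.625 = 50.0 kips; rupture φR_n = 0.75×0.6×58×0.5×4.625 = 60.4 kips; take 50.0 kips (yield).
Governing: min(32.2, 50.0) = 32.2 kips → weld metal.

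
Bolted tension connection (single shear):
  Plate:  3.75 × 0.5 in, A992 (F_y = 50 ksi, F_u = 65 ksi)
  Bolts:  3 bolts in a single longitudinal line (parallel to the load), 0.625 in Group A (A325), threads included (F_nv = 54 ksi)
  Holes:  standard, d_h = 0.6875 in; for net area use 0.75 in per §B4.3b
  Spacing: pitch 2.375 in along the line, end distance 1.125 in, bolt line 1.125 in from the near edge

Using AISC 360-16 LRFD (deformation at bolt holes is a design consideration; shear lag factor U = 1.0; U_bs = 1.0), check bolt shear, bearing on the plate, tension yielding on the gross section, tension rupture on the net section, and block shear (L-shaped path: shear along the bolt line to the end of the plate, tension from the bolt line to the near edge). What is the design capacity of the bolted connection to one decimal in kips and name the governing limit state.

37.3 kips (bolt shear governs)

Bolt shear: A_b = π(0.625)²/4 = 0.3068 in². φR_n = 0.75 × 54 × 0.3068 × 3 × 1 = 37.3 kips.
Bearing (0.5 in plate, F_u = 65 ksi): end bolts L_c = 1.125 − 0.6875/2 = 0.78125, R_n = min(1.2×0.78125×0.5×65, 2.4×0.625×0.5×65) = 30.469 kips/bolt; interior L_c = 2.375 − 0.6875 = 1.6875, R_n = 48.75 kips/bolt. φR_n = 0.75 × (1×30.469 + 2×48.75) = 96.0 kips.
Tension yield (gross): A_g = 3.75×0.5 = 1.875 in². φR_n = 0.90 × 50 × 1.875 = 84.4 kips.
Tension rupture (net): A_n = (3.75 − 1×0.75)×0.5 = 1.5 in² (U = 1.0, A_e = A_n). φR_n = 0.75 × 65 × 1.5 = 73.1 kips.
Block shear: shear path 1×[1.125+2×2.375] = 1×5.875 in, A_gv = 2.9375, A_nv = 1×(5.875 − 2.5×0.75)×0.5 = 2 in²; tension to near edge: (1.125 − 0.5×0.75)×0.5 = 0.375 in². R_n = min(0.6×65×2, 0.6×50×2.9375) + 1.0×65×0.375 = min(78, 88.125) + 24.375 = 102.38 kips. φR_n = 0.75 × 102.38 = 76.8 kips.
Governing: min(37.3, 96.0, 84.4, 73.1, 76.8) = 37.3 kips → bolt shear.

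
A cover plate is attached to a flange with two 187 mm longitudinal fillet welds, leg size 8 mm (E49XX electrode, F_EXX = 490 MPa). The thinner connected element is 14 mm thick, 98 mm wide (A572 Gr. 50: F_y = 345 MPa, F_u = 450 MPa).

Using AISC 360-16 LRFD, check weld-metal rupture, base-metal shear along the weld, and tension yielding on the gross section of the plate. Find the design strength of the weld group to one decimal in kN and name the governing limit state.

426.0 kN (gross-section yield governs)

Weld metal: throat = 0.707×8 = 5.656 mm, L = 2×187 = 374 mm. φR_n = 0.75 × 0.6 × 490 × 5.656 × 374 = 466.4 kN.
Base metal shear (14 mm plate): yield φR_n = 1.0×0.6×345×14×374 = 1083.9 kN; rupture φR_n = 0.75×0.6×450×14×374 = 1060.3 kN; take 1060.3 kN (rupture).
Tension yield (gross): A_g = 98×14 = 1372 mm². φR_n = 0.90 × 345 × 1372 = 426.0 kN.
Governing: min(466.4, 1060.3, 426.0) = 426.0 kN → gross-section yield.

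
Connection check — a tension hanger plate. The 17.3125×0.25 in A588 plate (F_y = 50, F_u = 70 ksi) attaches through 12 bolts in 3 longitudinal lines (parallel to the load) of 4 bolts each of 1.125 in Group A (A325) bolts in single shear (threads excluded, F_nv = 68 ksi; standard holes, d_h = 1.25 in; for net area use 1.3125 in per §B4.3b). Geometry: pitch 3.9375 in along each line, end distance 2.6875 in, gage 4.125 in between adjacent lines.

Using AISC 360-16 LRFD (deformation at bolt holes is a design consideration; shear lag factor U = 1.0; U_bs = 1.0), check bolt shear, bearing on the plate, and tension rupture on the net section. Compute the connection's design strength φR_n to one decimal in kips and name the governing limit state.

Bolt shear: A_b = π(1.125)²/4 = 0.99402 in². φR_n = 0.75 × 68 × 0.99402 × 12 × 1 = 608.3 kips.
Bearing (0.25 in plate, F_u = 70 ksi): end bolts L_c = 2.6875 − 1.25/2 = 2.0625, R_n = min(1.2×2.0625×0.25×70, 2.4×1.125×0.25×70) = 43.313 kips/bolt; interior L_c = 3.9375 − 1.25 = 2.6875, R_n = 47.25 kips/bolt. φR_n = 0.75 × (3×43.313 + 9×47.25) = 416.4 kips.
Tension rupture (net): A_n = (17.3125 − 3×1.3125)×0.25 = 3.3438 in² (U = 1.0, A_e = A_n). φR_n = 0.75 × 70 × 3.3438 = 175.5 kips.
Governing: min(608.3, 416.4, 175.5) = 175.5 kips → net-section rupture.

175.5 kips (net-section rupture governs)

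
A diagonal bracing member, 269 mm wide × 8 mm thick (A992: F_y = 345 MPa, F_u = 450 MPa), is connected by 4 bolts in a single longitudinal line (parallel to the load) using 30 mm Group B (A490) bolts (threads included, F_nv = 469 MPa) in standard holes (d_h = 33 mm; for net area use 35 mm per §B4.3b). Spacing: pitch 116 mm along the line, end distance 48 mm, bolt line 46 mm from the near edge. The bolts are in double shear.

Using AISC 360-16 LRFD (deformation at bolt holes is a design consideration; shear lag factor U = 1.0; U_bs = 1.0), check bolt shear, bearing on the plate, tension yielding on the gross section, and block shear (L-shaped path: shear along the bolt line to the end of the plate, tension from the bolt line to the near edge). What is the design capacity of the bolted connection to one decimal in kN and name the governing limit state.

Bolt shear: A_b = π(30)²/4 = 706.86 mm². φR_n = 0.75 × 469 × 706.86 × 4 × 2 = 1989.1 kN.
Bearing (8 mm plate, F_u = 450 MPa): end bolts L_c = 48 − 33/2 = 31.5, R_n = min(1.2×31.5×8×450, 2.4×30×8×450) = 136.08 kN/bolt; interior L_c = 116 − 33 = 83, R_n = 259.2 kN/bolt. φR_n = 0.75 × (1×136.08 + 3×259.2) = 685.3 kN.
Tension yield (gross): A_g = 269×8 = 2152 mm². φR_n = 0.90 × 345 × 2152 = 668.2 kN.
Block shear: shear path 1×[48+3×116] = 1×396 mm, A_gv = 3168, A_nv = 1×(396 − 3.5×35)×8 = 2188 mm²; tension to near edge: (46 − 0.5×35)×8 = 228 mm². R_n = min(0.6×450×2188, 0.6×345×3168) + 1.0×450×228 = min(590.76, 655.78) + 102.6 = 693.36 kN. φR_n = 0.75 × 693.36 = 520.0 kN.
Governing: min(1989.1, 685.3, 668.2, 520.0) = 520.0 kN → block shear.

520.0 kN (block shear governs)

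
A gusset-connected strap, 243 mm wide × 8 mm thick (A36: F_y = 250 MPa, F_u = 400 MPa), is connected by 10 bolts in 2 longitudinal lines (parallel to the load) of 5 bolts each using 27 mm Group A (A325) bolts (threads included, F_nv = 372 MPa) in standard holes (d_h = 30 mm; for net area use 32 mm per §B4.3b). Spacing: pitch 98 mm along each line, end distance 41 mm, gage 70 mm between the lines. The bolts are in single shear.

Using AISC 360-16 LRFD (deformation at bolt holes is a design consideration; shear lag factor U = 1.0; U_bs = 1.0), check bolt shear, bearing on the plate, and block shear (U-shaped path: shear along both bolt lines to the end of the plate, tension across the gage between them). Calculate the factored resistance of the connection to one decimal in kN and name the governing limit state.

Bolt shear: A_b = π(27)²/4 = 572.56 mm². φR_n = 0.75 × 372 × 572.56 × 10 × 1 = 1597.4 kN.
Bearing (8 mm plate, F_u = 400 MPa): end bolts L_c = 41 − 30/2 = 26, R_n = min(1.2×26×8×400, 2.4×27×8×400) = 99.84 kN/bolt; interior L_c = 98 − 30 = 68, R_n = 207.36 kN/bolt. φR_n = 0.75 × (2×99.84 + 8×207.36) = 1393.9 kN.
Block shear: shear path 2×[41+4×98] = 2×433 mm, A_gv = 6928, A_nv = 2×(433 − 4.5×32)×8 = 4624 mm²; tension across gage: (70 − 1×32)×8 = 304 mm². R_n = min(0.6×400×4624, 0.6×250×6928) + 1.0×400×304 = min(1109.8, 1039.2) + 121.6 = 1160.8 kN. φR_n = 0.75 × 1160.8 = 870.6 kN.
Governing: min(1597.4, 1393.9, 870.6) = 870.6 kN → block shear.

870.6 kN (block shear governs)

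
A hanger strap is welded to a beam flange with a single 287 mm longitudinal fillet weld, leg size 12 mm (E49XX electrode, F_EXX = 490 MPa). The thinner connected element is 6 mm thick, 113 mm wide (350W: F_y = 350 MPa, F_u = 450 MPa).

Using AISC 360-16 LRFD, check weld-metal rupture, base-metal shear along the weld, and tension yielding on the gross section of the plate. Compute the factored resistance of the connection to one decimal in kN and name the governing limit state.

Weld metal: throat = 0.707×12 = 8.484 mm, L = 287 mm. φR_n = 0.75 × 0.6 × 490 × 8.484 × 287 = 536.9 kN.
Base metal shear (6 mm plate): yield φR_n = 1.0×0.6×350×6×287 = 361.6 kN; rupture φR_n = 0.75×0.6×450×6×287 = 348.7 kN; take 348.7 kN (rupture).
Tension yield (gross): A_g = 113×6 = 678 mm². φR_n = 0.90 × 350 × 678 = 213.6 kN.
Governing: min(536.9, 348.7, 213.6) = 213.6 kN → gross-section yield.

213.6 kN (gross-section yield governs)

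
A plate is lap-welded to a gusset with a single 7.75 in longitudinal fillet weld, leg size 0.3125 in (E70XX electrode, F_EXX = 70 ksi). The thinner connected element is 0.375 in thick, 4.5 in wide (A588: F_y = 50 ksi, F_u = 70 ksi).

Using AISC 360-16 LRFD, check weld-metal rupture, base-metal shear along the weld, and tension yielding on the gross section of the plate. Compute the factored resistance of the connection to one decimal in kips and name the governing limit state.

53.9 kips (weld metal governs)

Weld metal: throat = 0.707×0.3125 = 0.22094 in, L = 7.75 in. φR_n = 0.75 × 0.6 × 70 × 0.22094 × 7.75 = 53.9 kips.
Base metal shear (0.375 in plate): yield φR_n = 1.0×0.6×50×0.375×7.75 = 87.2 kips; rupture φR_n = 0.75×0.6×70×0.375×7.75 = 91.5 kips; take 87.2 kips (yield).
Tension yield (gross): A_g = 4.5×0.375 = 1.6875 in². φR_n = 0.90 × 50 × 1.6875 = 75.9 kips.
Governing: min(53.9, 87.2, 75.9) = 53.9 kips → weld metal.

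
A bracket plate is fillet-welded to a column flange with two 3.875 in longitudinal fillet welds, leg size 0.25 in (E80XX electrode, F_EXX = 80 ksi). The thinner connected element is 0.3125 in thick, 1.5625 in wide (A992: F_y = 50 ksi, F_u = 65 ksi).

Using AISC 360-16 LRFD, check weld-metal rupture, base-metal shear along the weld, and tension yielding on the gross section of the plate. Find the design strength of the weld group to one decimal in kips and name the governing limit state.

22.0 kips (gross-section yield governs)

Weld metal: throat = 0.707×0.25 = 0.17675 in, L = 2×3.875 = 7.75 in. φR_n = 0.75 × 0.6 × 80 × 0.17675 × 7.75 = 49.3 kips.
Base metal shear (0.3125 in plate): yield φR_n = 1.0×0.6×50×0.3125×7.75 = 72.7 kips; rupture φR_n = 0.75×0.6×65×0.3125×7.75 = 70.8 kips; take 70.8 kips (rupture).
Tension yield (gross): A_g = 1.5625×0.3125 = 0.48828 in². φR_n = 0.90 × 50 × 0.48828 = 22.0 kips.
Governing: min(49.3, 70.8, 22.0) = 22.0 kips → gross-section yield.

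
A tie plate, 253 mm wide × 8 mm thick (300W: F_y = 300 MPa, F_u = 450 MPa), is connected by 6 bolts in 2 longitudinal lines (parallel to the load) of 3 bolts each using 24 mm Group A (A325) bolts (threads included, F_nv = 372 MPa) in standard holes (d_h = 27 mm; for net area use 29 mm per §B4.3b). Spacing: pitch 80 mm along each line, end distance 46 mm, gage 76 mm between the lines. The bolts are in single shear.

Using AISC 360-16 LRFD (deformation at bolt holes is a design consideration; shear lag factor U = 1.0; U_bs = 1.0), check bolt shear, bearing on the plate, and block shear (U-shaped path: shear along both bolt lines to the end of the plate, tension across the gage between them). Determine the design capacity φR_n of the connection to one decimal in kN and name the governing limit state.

Bolt shear: A_b = π(24)²/4 = 452.39 mm². φR_n = 0.75 × 372 × 452.39 × 6 × 1 = 757.3 kN.
Bearing (8 mm plate, F_u = 450 MPa): end bolts L_c = 46 − 27/2 = 32.5, R_n = min(1.2×32.5×8×450, 2.4×24×8×450) = 140.4 kN/bolt; interior L_c = 80 − 27 = 53, R_n = 207.36 kN/bolt. φR_n = 0.75 × (2×140.4 + 4×207.36) = 832.7 kN.
Block shear: shear path 2×[46+2×80] = 2×206 mm, A_gv = 3296, A_nv = 2×(206 − 2.5×29)×8 = 2136 mm²; tension across gage: (76 − 1×29)×8 = 376 mm². R_n = min(0.6×450×2136, 0.6×300×3296) + 1.0×450×376 = min(576.72, 593.28) + 169.2 = 745.92 kN. φR_n = 0.75 × 745.92 = 559.4 kN.
Governing: min(757.3, 832.7, 559.4) = 559.4 kN → block shear.

559.4 kN (block shear governs)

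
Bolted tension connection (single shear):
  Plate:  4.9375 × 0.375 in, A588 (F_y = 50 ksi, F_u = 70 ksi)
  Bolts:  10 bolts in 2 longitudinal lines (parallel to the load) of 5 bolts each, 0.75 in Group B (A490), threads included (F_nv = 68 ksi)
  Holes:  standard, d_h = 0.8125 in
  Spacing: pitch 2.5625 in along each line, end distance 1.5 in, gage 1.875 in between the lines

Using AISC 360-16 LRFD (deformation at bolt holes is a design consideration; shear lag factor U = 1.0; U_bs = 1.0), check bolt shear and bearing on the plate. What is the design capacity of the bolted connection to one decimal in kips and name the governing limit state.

Bolt shear: A_b = π(0.75)²/4 = 0.44179 in². φR_n = 0.75 × 68 × 0.44179 × 10 × 1 = 225.3 kips.
Bearing (0.375 in plate, F_u = 70 ksi): end bolts L_c = 1.5 − 0.8125/2 = 1.09375, R_n = min(1.2×1.09375×0.375×70, 2.4×0.75×0.375×70) = 34.453 kips/bolt; interior L_c = 2.5625 − 0.8125 = 1.75, R_n = 47.25 kips/bolt. φR_n = 0.75 × (2×34.453 + 8×47.25) = 335.2 kips.
Governing: min(225.3, 335.2) = 225.3 kips → bolt shear.

225.3 kips (bolt shear governs)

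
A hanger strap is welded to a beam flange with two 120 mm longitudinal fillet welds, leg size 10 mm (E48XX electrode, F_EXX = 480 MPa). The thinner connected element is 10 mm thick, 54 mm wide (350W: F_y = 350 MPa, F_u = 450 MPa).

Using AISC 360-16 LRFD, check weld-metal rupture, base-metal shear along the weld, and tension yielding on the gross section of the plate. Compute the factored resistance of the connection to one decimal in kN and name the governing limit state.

170.1 kN (gross-section yield governs)

Weld metal: throat = 0.707×10 = 7.07 mm, L = 2×120 = 240 mm. φR_n = 0.75 × 0.6 × 480 × 7.07 × 240 = 366.5 kN.
Base metal shear (10 mm plate): yield φR_n = 1.0×0.6×350×10×240 = 504.0 kN; rupture φR_n = 0.75×0.6×450×10×240 = 486.0 kN; take 486.0 kN (rupture).
Tension yield (gross): A_g = 54×10 = 540 mm². φR_n = 0.90 × 350 × 540 = 170.1 kN.
Governing: min(366.5, 486.0, 170.1) = 170.1 kN → gross-section yield.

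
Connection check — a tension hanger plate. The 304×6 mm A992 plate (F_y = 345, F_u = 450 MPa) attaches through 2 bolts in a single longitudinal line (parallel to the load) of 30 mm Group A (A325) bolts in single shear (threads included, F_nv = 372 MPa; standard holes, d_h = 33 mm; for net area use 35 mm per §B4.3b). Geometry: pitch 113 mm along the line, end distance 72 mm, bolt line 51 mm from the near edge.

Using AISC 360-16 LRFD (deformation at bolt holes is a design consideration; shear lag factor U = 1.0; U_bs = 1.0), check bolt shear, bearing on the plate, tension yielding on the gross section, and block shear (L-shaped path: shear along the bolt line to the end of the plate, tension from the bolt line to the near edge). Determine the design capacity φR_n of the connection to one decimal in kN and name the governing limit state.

228.8 kN (block shear governs)

Bolt shear: A_b = π(30)²/4 = 706.86 mm². φR_n = 0.75 × 372 × 706.86 × 2 × 1 = 394.4 kN.
Bearing (6 mm plate, F_u = 450 MPa): end bolts L_c = 72 − 33/2 = 55.5, R_n = min(1.2×55.5×6×450, 2.4×30×6×450) = 179.82 kN/bolt; interior L_c = 113 − 33 = 80, R_n = 194.4 kN/bolt. φR_n = 0.75 × (1×179.82 + 1×194.4) = 280.7 kN.
Tension yield (gross): A_g = 304×6 = 1824 mm². φR_n = 0.90 × 345 × 1824 = 566.4 kN.
Block shear: shear path 1×[72+1×113] = 1×185 mm, A_gv = 1110, A_nv = 1×(185 − 1.5×35)×6 = 795 mm²; tension to near edge: (51 − 0.5×35)×6 = 201 mm². R_n = min(0.6×450×795, 0.6×345×1110) + 1.0×450×201 = min(214.65, 229.77) + 90.45 = 305.1 kN. φR_n = 0.75 × 305.1 = 228.8 kN.
Governing: min(394.4, 280.7, 566.4, 228.8) = 228.8 kN → block shear.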